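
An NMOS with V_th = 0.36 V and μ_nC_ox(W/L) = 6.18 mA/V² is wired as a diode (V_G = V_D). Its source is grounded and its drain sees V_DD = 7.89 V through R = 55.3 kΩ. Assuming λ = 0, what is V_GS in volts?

With gate tied to drain, V_GS = V_DS ≥ V_GS − V_th, so the device is in saturation.
KCL at the drain: ½ k_n (V_GS − V_th)² = (V_DD − V_GS)/R.
Let x = V_GS − 0.36. Then 171 x² + x − 7.53 = 0, giving x = 0.207 V (positive root), so V_GS = 0.567 V.
I_D = (V_DD − V_GS)/R = (7.89 − 0.567) / 55.3 = 0.132 mA.

V_GS = 0.567 V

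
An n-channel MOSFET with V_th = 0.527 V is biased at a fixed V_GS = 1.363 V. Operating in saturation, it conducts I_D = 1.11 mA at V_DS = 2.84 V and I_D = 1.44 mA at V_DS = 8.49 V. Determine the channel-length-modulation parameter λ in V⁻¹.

With V_GS fixed, I_D ∝ (1 + λ V_DS) in saturation, so I_D2/I_D1 = (1 + λ V_DS2)/(1 + λ V_DS1).
1.44/1.11 = 1.297 = (1 + 8.49 λ)/(1 + 2.84 λ).
Solving: λ (I_D1 V_DS2 − I_D2 V_DS1) = I_D2 − I_D1, so λ = (1.44 − 1.11) / (1.11 × 8.49 − 1.44 × 2.84) = 0.33 / 5.33 = 0.0619 V⁻¹.

λ = 0.0619 V⁻¹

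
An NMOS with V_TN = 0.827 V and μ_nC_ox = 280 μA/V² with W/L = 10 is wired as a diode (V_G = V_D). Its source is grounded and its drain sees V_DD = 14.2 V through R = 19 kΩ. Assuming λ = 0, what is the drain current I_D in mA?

I_D = 0.668 mA

With gate tied to drain, V_GS = V_DS ≥ V_GS − V_TN, so the device is in saturation.
k_n = μ_nC_ox · (W/L) = 2.8 mA/V².
KCL at the drain: ½ k_n (V_GS − V_TN)² = (V_DD − V_GS)/R.
Let x = V_GS − 0.827. Then 26.6 x² + x − 13.37 = 0, giving x = 0.69 V (positive root), so V_GS = 1.52 V.
I_D = (V_DD − V_GS)/R = (14.2 − 1.52) / 19 = 0.668 mA.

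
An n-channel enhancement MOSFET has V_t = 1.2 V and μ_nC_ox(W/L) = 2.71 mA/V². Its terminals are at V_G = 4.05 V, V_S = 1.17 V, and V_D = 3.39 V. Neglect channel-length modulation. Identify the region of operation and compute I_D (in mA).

Saturation; I_D = 3.82 mA

V_GS = V_G − V_S = 4.05 − 1.17 = 2.88 V; V_DS = V_D − V_S = 3.39 − 1.17 = 2.22 V.
V_ov = V_GS − V_t = 2.88 − 1.2 = 1.68 V.
Since V_DS = 2.22 V ≥ V_ov = 1.68 V, the device is in saturation.
I_D = ½ k_n V_ov² = 0.5 × 2.71 × 1.68² = 3.82 mA.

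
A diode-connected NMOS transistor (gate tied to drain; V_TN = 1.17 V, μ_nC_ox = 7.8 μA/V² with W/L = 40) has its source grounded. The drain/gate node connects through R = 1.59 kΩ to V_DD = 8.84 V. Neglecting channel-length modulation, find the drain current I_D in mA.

With gate tied to drain, V_GS = V_DS ≥ V_GS − V_TN, so the device is in saturation.
k_n = μ_nC_ox · (W/L) = 0.312 mA/V².
KCL at the drain: ½ k_n (V_GS − V_TN)² = (V_DD − V_GS)/R.
Let x = V_GS − 1.17. Then 0.248 x² + x − 7.67 = 0, giving x = 3.9 V (positive root), so V_GS = 5.07 V.
I_D = (V_DD − V_GS)/R = (8.84 − 5.07) / 1.59 = 2.37 mA.

I_D = 2.37 mA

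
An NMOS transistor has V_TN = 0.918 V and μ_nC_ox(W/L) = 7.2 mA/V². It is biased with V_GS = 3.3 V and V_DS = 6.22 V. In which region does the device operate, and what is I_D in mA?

Saturation; I_D = 20.4 mA

V_ov = V_GS − V_TN = 3.3 − 0.918 = 2.38 V.
Since V_DS = 6.22 V ≥ V_ov = 2.38 V, the device is in saturation.
I_D = ½ k_n V_ov² = 0.5 × 7.2 × 2.38² = 20.4 mA.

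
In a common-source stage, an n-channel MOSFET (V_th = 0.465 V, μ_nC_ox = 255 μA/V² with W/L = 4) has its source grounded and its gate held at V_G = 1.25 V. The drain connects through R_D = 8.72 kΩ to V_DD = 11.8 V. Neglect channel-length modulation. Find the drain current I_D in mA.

I_D = 0.314 mA

V_GS = V_G = 1.25 V, so V_ov = 1.25 − 0.465 = 0.785 V.
k_n = μ_nC_ox · (W/L) = 1.02 mA/V².
Assume saturation: I_D = ½ k_n V_ov² = 0.5 × 1.02 × 0.785² = 0.314 mA, giving V_DS = V_DD − I_D R_D = 11.8 − 0.314 × 8.72 = 9.06 V.
V_DS = 9.06 V ≥ V_ov = 0.785 V, confirming saturation.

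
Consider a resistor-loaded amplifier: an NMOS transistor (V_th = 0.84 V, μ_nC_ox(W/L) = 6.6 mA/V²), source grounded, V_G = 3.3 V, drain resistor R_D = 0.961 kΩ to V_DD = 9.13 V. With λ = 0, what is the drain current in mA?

V_GS = V_G = 3.3 V, so V_ov = 3.3 − 0.84 = 2.46 V.
Assume saturation: I_D = ½ k_n V_ov² = 0.5 × 6.6 × 2.46² = 20 mA, giving V_DS = V_DD − I_D R_D = 9.13 − 20 × 0.961 = -10.1 V.
But -10.1 V < V_ov = 2.46 V, so the device is actually in triode.
In triode I_D = k_n[V_ov V_DS − ½ V_DS²] and I_D = (V_DD − V_DS)/R_D. Equating: 3.17 V_DS² − 16.6 V_DS + 9.13 = 0, giving V_DS = 0.624 V (the root below V_ov).
I_D = (9.13 − 0.624) / 0.961 = 8.85 mA.

I_D = 8.85 mA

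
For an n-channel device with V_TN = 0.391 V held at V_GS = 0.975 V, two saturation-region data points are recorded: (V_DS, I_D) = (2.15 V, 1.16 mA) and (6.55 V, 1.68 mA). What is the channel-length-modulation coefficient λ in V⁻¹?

λ = 0.130 V⁻¹

With V_GS fixed, I_D ∝ (1 + λ V_DS) in saturation, so I_D2/I_D1 = (1 + λ V_DS2)/(1 + λ V_DS1).
1.68/1.16 = 1.448 = (1 + 6.55 λ)/(1 + 2.15 λ).
Solving: λ (I_D1 V_DS2 − I_D2 V_DS1) = I_D2 − I_D1, so λ = (1.68 − 1.16) / (1.16 × 6.55 − 1.68 × 2.15) = 0.52 / 3.99 = 0.13 V⁻¹.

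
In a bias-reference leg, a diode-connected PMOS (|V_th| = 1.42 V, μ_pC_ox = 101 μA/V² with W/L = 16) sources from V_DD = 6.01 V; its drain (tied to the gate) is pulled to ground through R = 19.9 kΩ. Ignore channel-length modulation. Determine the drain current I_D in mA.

With gate tied to drain, V_SG = V_SD ≥ V_SG − |V_th|, so the device is in saturation.
k_p = μ_pC_ox · (W/L) = 1.616 mA/V².
KCL at the drain: ½ k_p (V_SG − |V_th|)² = (V_DD − V_SG)/R.
Let x = V_SG − 1.42. Then 16.1 x² + x − 4.59 = 0, giving x = 0.504 V (positive root), so V_SG = 1.92 V.
I_D = (V_DD − V_SG)/R = (6.01 − 1.92) / 19.9 = 0.205 mA.

I_D = 0.205 mA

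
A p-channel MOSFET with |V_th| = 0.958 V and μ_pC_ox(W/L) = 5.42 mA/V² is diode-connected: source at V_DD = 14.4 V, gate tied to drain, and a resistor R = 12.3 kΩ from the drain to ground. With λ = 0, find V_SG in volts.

With gate tied to drain, V_SG = V_SD ≥ V_SG − |V_th|, so the device is in saturation.
KCL at the drain: ½ k_p (V_SG − |V_th|)² = (V_DD − V_SG)/R.
Let x = V_SG − 0.958. Then 33.3 x² + x − 13.44 = 0, giving x = 0.62 V (positive root), so V_SG = 1.58 V.
I_D = (V_DD − V_SG)/R = (14.4 − 1.58) / 12.3 = 1.04 mA.

V_SG = 1.58 V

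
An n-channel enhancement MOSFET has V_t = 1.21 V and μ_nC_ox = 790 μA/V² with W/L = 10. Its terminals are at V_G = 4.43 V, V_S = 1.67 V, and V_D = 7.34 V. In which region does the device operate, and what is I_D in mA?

V_GS = V_G − V_S = 4.43 − 1.67 = 2.76 V; V_DS = V_D − V_S = 7.34 − 1.67 = 5.67 V.
k_n = μ_nC_ox · (W/L) = 7.9 mA/V².
V_ov = V_GS − V_t = 2.76 − 1.21 = 1.55 V.
Since V_DS = 5.67 V ≥ V_ov = 1.55 V, the device is in saturation.
I_D = ½ k_n V_ov² = 0.5 × 7.9 × 1.55² = 9.49 mA.

Saturation; I_D = 9.49 mA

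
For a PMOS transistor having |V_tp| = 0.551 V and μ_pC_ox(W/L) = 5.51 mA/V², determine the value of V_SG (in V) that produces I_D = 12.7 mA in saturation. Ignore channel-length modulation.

V_SG = 2.70 V

In saturation I_D = ½ k_p (V_SG − |V_tp|)², so V_SG − |V_tp| = √(2 I_D / k_p) = √(2 × 12.7 / 5.51) = 2.15 V.
V_SG = 0.551 + 2.15 = 2.7 V.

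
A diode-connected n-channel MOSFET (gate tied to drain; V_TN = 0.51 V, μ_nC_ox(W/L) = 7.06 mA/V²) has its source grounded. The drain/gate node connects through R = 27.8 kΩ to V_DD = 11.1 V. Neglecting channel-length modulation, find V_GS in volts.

V_GS = 0.833 V

With gate tied to drain, V_GS = V_DS ≥ V_GS − V_TN, so the device is in saturation.
KCL at the drain: ½ k_n (V_GS − V_TN)² = (V_DD − V_GS)/R.
Let x = V_GS − 0.51. Then 98.1 x² + x − 10.59 = 0, giving x = 0.323 V (positive root), so V_GS = 0.833 V.
I_D = (V_DD − V_GS)/R = (11.1 − 0.833) / 27.8 = 0.369 mA.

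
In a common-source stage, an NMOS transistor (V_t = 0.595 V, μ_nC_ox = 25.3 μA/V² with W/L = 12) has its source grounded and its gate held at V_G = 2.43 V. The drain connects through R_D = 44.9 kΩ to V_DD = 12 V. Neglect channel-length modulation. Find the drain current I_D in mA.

I_D = 0.255 mA

V_GS = V_G = 2.43 V, so V_ov = 2.43 − 0.595 = 1.84 V.
k_n = μ_nC_ox · (W/L) = 0.3036 mA/V².
Assume saturation: I_D = ½ k_n V_ov² = 0.5 × 0.3036 × 1.84² = 0.511 mA, giving V_DS = V_DD − I_D R_D = 12 − 0.511 × 44.9 = -11 V.
But -11 V < V_ov = 1.84 V, so the device is actually in triode.
In triode I_D = k_n[V_ov V_DS − ½ V_DS²] and I_D = (V_DD − V_DS)/R_D. Equating: 6.82 V_DS² − 26.01 V_DS + 12 = 0, giving V_DS = 0.537 V (the root below V_ov).
I_D = (12 − 0.537) / 44.9 = 0.255 mA.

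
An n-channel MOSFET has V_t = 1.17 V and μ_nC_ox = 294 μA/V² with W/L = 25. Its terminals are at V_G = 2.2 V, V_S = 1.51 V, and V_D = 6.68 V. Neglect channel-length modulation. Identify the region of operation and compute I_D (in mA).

V_GS = V_G − V_S = 2.2 − 1.51 = 0.69 V; V_DS = V_D − V_S = 6.68 − 1.51 = 5.17 V.
V_GS = 0.69 V < V_t = 1.17 V, so the transistor is in cutoff.

Cutoff; I_D = 0 mA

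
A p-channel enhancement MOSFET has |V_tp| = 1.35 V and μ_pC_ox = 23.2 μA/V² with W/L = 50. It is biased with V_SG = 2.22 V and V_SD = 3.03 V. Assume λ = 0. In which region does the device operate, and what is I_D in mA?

Saturation; I_D = 0.439 mA

k_p = μ_pC_ox · (W/L) = 1.16 mA/V².
V_ov = V_SG − |V_tp| = 2.22 − 1.35 = 0.87 V.
Since V_SD = 3.03 V ≥ V_ov = 0.87 V, the device is in saturation.
I_D = ½ k_p V_ov² = 0.5 × 1.16 × 0.87² = 0.439 mA.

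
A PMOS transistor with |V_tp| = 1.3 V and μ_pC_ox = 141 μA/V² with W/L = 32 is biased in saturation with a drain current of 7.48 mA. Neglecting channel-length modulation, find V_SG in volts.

V_SG = 3.12 V

k_p = μ_pC_ox · (W/L) = 4.512 mA/V².
In saturation I_D = ½ k_p (V_SG − |V_tp|)², so V_SG − |V_tp| = √(2 I_D / k_p) = √(2 × 7.48 / 4.512) = 1.82 V.
V_SG = 1.3 + 1.82 = 3.12 V.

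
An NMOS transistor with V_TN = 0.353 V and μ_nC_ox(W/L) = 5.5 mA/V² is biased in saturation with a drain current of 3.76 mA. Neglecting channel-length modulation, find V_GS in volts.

In saturation I_D = ½ k_n (V_GS − V_TN)², so V_GS − V_TN = √(2 I_D / k_n) = √(2 × 3.76 / 5.5) = 1.17 V.
V_GS = 0.353 + 1.17 = 1.52 V.

V_GS = 1.52 V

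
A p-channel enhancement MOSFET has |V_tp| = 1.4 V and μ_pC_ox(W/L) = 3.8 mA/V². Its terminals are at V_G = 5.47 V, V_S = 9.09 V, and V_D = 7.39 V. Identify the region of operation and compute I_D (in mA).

Triode; I_D = 8.85 mA

V_SG = V_S − V_G = 9.09 − 5.47 = 3.62 V; V_SD = V_S − V_D = 9.09 − 7.39 = 1.7 V.
V_ov = V_SG − |V_tp| = 3.62 − 1.4 = 2.22 V.
Since V_SD = 1.7 V < V_ov = 2.22 V, the device is in the triode region.
I_D = k_p [V_ov · V_SD − ½ V_SD²] = 3.8 × [2.22 × 1.7 − 0.5 × 1.7²] = 8.85 mA.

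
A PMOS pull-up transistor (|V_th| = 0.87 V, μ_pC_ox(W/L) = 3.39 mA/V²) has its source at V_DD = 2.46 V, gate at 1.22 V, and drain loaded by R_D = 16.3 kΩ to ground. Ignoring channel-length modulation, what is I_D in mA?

V_SG = V_DD − V_G = 2.46 − 1.22 = 1.24 V, so V_ov = 1.24 − 0.87 = 0.37 V.
Assume saturation: I_D = ½ k_p V_ov² = 0.5 × 3.39 × 0.37² = 0.232 mA, giving V_SD = V_DD − I_D R_D = 2.46 − 0.232 × 16.3 = -1.32 V.
But -1.32 V < V_ov = 0.37 V, so the device is actually in triode.
In triode I_D = k_p[V_ov V_SD − ½ V_SD²] and I_D = (V_DD − V_SD)/R_D. Equating: 27.6 V_SD² − 21.45 V_SD + 2.46 = 0, giving V_SD = 0.14 V (the root below V_ov).
I_D = (2.46 − 0.14) / 16.3 = 0.142 mA.

I_D = 0.142 mA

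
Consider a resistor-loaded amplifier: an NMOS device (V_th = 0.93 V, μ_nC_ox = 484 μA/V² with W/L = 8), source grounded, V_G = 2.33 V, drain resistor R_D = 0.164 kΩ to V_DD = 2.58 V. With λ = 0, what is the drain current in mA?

V_GS = V_G = 2.33 V, so V_ov = 2.33 − 0.93 = 1.4 V.
k_n = μ_nC_ox · (W/L) = 3.872 mA/V².
Assume saturation: I_D = ½ k_n V_ov² = 0.5 × 3.872 × 1.4² = 3.79 mA, giving V_DS = V_DD − I_D R_D = 2.58 − 3.79 × 0.164 = 1.96 V.
V_DS = 1.96 V ≥ V_ov = 1.4 V, confirming saturation.

I_D = 3.79 mA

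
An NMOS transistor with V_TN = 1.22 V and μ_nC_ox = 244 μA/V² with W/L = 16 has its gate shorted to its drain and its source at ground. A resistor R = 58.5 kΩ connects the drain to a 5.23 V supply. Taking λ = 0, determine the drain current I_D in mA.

With gate tied to drain, V_GS = V_DS ≥ V_GS − V_TN, so the device is in saturation.
k_n = μ_nC_ox · (W/L) = 3.904 mA/V².
KCL at the drain: ½ k_n (V_GS − V_TN)² = (V_DD − V_GS)/R.
Let x = V_GS − 1.22. Then 114 x² + x − 4.01 = 0, giving x = 0.183 V (positive root), so V_GS = 1.4 V.
I_D = (V_DD − V_GS)/R = (5.23 − 1.4) / 58.5 = 0.0654 mA.

I_D = 0.0654 mA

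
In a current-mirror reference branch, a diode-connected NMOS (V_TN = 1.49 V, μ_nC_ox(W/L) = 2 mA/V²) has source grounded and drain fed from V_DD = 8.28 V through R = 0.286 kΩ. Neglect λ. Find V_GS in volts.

With gate tied to drain, V_GS = V_DS ≥ V_GS − V_TN, so the device is in saturation.
KCL at the drain: ½ k_n (V_GS − V_TN)² = (V_DD − V_GS)/R.
Let x = V_GS − 1.49. Then 0.286 x² + x − 6.79 = 0, giving x = 3.43 V (positive root), so V_GS = 4.92 V.
I_D = (V_DD − V_GS)/R = (8.28 − 4.92) / 0.286 = 11.8 mA.

V_GS = 4.92 V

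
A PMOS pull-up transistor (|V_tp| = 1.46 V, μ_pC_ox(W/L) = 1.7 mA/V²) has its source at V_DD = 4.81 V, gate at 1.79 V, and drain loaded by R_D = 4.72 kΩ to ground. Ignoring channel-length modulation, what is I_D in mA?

I_D = 0.933 mA

V_SG = V_DD − V_G = 4.81 − 1.79 = 3.02 V, so V_ov = 3.02 − 1.46 = 1.56 V.
Assume saturation: I_D = ½ k_p V_ov² = 0.5 × 1.7 × 1.56² = 2.07 mA, giving V_SD = V_DD − I_D R_D = 4.81 − 2.07 × 4.72 = -4.95 V.
But -4.95 V < V_ov = 1.56 V, so the device is actually in triode.
In triode I_D = k_p[V_ov V_SD − ½ V_SD²] and I_D = (V_DD − V_SD)/R_D. Equating: 4.01 V_SD² − 13.52 V_SD + 4.81 = 0, giving V_SD = 0.404 V (the root below V_ov).
I_D = (4.81 − 0.404) / 4.72 = 0.933 mA.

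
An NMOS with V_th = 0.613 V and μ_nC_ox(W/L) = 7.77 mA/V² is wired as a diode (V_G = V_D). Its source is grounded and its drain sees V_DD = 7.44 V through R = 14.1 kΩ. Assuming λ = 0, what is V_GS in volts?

V_GS = 0.957 V

With gate tied to drain, V_GS = V_DS ≥ V_GS − V_th, so the device is in saturation.
KCL at the drain: ½ k_n (V_GS − V_th)² = (V_DD − V_GS)/R.
Let x = V_GS − 0.613. Then 54.8 x² + x − 6.827 = 0, giving x = 0.344 V (positive root), so V_GS = 0.957 V.
I_D = (V_DD − V_GS)/R = (7.44 − 0.957) / 14.1 = 0.46 mA.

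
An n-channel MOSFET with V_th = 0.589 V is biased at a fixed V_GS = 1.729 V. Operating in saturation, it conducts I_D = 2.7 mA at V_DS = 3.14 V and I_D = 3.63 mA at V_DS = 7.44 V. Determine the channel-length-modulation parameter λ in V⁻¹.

With V_GS fixed, I_D ∝ (1 + λ V_DS) in saturation, so I_D2/I_D1 = (1 + λ V_DS2)/(1 + λ V_DS1).
3.63/2.7 = 1.344 = (1 + 7.44 λ)/(1 + 3.14 λ).
Solving: λ (I_D1 V_DS2 − I_D2 V_DS1) = I_D2 − I_D1, so λ = (3.63 − 2.7) / (2.7 × 7.44 − 3.63 × 3.14) = 0.93 / 8.69 = 0.107 V⁻¹.

λ = 0.107 V⁻¹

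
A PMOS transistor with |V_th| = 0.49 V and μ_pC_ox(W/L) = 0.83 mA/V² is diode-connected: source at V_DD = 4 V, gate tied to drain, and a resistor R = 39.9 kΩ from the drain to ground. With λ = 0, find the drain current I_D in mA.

With gate tied to drain, V_SG = V_SD ≥ V_SG − |V_th|, so the device is in saturation.
KCL at the drain: ½ k_p (V_SG − |V_th|)² = (V_DD − V_SG)/R.
Let x = V_SG − 0.49. Then 16.6 x² + x − 3.51 = 0, giving x = 0.431 V (positive root), so V_SG = 0.921 V.
I_D = (V_DD − V_SG)/R = (4 − 0.921) / 39.9 = 0.0772 mA.

I_D = 0.0772 mA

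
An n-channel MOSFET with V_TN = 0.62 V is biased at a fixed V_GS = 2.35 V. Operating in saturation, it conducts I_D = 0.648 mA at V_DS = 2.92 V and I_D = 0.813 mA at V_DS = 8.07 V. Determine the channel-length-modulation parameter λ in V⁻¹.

With V_GS fixed, I_D ∝ (1 + λ V_DS) in saturation, so I_D2/I_D1 = (1 + λ V_DS2)/(1 + λ V_DS1).
0.813/0.648 = 1.255 = (1 + 8.07 λ)/(1 + 2.92 λ).
Solving: λ (I_D1 V_DS2 − I_D2 V_DS1) = I_D2 − I_D1, so λ = (0.813 − 0.648) / (0.648 × 8.07 − 0.813 × 2.92) = 0.165 / 2.86 = 0.0578 V⁻¹.

λ = 0.0578 V⁻¹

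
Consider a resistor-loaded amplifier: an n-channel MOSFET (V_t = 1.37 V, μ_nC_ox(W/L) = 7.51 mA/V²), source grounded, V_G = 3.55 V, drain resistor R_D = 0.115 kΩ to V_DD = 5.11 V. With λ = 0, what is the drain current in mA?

I_D = 17.8 mA

V_GS = V_G = 3.55 V, so V_ov = 3.55 − 1.37 = 2.18 V.
Assume saturation: I_D = ½ k_n V_ov² = 0.5 × 7.51 × 2.18² = 17.8 mA, giving V_DS = V_DD − I_D R_D = 5.11 − 17.8 × 0.115 = 3.06 V.
V_DS = 3.06 V ≥ V_ov = 2.18 V, confirming saturation.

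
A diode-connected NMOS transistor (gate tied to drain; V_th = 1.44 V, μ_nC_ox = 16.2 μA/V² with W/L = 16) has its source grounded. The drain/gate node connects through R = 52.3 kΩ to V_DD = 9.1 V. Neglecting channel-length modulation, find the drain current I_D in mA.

With gate tied to drain, V_GS = V_DS ≥ V_GS − V_th, so the device is in saturation.
k_n = μ_nC_ox · (W/L) = 0.2592 mA/V².
KCL at the drain: ½ k_n (V_GS − V_th)² = (V_DD − V_GS)/R.
Let x = V_GS − 1.44. Then 6.78 x² + x − 7.66 = 0, giving x = 0.992 V (positive root), so V_GS = 2.43 V.
I_D = (V_DD − V_GS)/R = (9.1 − 2.43) / 52.3 = 0.127 mA.

I_D = 0.127 mA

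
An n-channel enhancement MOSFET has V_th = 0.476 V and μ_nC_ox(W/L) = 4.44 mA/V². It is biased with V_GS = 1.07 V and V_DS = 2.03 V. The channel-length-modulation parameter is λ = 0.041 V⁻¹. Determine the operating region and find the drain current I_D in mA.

V_ov = V_GS − V_th = 1.07 − 0.476 = 0.594 V.
Since V_DS = 2.03 V ≥ V_ov = 0.594 V, the device is in saturation.
I_D = ½ k_n V_ov² (1 + λ V_DS) = 0.5 × 4.44 × 0.594² × (1 + 0.041 × 2.03) = 0.848 mA.

Saturation; I_D = 0.848 mA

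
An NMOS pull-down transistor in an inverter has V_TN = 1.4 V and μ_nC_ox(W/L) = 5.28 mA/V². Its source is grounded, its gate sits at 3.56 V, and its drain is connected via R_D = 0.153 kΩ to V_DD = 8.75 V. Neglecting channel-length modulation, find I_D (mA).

V_GS = V_G = 3.56 V, so V_ov = 3.56 − 1.4 = 2.16 V.
Assume saturation: I_D = ½ k_n V_ov² = 0.5 × 5.28 × 2.16² = 12.3 mA, giving V_DS = V_DD − I_D R_D = 8.75 − 12.3 × 0.153 = 6.87 V.
V_DS = 6.87 V ≥ V_ov = 2.16 V, confirming saturation.

I_D = 12.3 mA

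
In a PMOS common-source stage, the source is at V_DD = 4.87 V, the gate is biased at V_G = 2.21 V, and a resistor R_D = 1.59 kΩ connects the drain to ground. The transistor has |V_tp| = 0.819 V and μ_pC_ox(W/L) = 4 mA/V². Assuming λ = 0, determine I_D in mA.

I_D = 2.79 mA

V_SG = V_DD − V_G = 4.87 − 2.21 = 2.66 V, so V_ov = 2.66 − 0.819 = 1.84 V.
Assume saturation: I_D = ½ k_p V_ov² = 0.5 × 4 × 1.84² = 6.78 mA, giving V_SD = V_DD − I_D R_D = 4.87 − 6.78 × 1.59 = -5.91 V.
But -5.91 V < V_ov = 1.84 V, so the device is actually in triode.
In triode I_D = k_p[V_ov V_SD − ½ V_SD²] and I_D = (V_DD − V_SD)/R_D. Equating: 3.18 V_SD² − 12.71 V_SD + 4.87 = 0, giving V_SD = 0.429 V (the root below V_ov).
I_D = (4.87 − 0.429) / 1.59 = 2.79 mA.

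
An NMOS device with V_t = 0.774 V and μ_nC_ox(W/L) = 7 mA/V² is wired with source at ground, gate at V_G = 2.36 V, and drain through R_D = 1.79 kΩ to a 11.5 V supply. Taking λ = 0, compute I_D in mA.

V_GS = V_G = 2.36 V, so V_ov = 2.36 − 0.774 = 1.59 V.
Assume saturation: I_D = ½ k_n V_ov² = 0.5 × 7 × 1.59² = 8.8 mA, giving V_DS = V_DD − I_D R_D = 11.5 − 8.8 × 1.79 = -4.26 V.
But -4.26 V < V_ov = 1.59 V, so the device is actually in triode.
In triode I_D = k_n[V_ov V_DS − ½ V_DS²] and I_D = (V_DD − V_DS)/R_D. Equating: 6.27 V_DS² − 20.87 V_DS + 11.5 = 0, giving V_DS = 0.697 V (the root below V_ov).
I_D = (11.5 − 0.697) / 1.79 = 6.04 mA.

I_D = 6.04 mA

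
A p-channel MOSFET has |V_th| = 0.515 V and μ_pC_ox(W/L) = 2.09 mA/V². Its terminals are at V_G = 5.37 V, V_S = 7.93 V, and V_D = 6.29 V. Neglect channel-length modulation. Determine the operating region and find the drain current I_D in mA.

V_SG = V_S − V_G = 7.93 − 5.37 = 2.56 V; V_SD = V_S − V_D = 7.93 − 6.29 = 1.64 V.
V_ov = V_SG − |V_th| = 2.56 − 0.515 = 2.04 V.
Since V_SD = 1.64 V < V_ov = 2.04 V, the device is in the triode region.
I_D = k_p [V_ov · V_SD − ½ V_SD²] = 2.09 × [2.04 × 1.64 − 0.5 × 1.64²] = 4.2 mA.

Triode; I_D = 4.20 mA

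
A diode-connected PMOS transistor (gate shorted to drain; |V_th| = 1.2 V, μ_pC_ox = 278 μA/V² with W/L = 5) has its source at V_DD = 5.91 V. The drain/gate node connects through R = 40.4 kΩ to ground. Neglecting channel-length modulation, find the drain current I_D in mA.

With gate tied to drain, V_SG = V_SD ≥ V_SG − |V_th|, so the device is in saturation.
k_p = μ_pC_ox · (W/L) = 1.39 mA/V².
KCL at the drain: ½ k_p (V_SG − |V_th|)² = (V_DD − V_SG)/R.
Let x = V_SG − 1.2. Then 28.1 x² + x − 4.71 = 0, giving x = 0.392 V (positive root), so V_SG = 1.59 V.
I_D = (V_DD − V_SG)/R = (5.91 − 1.59) / 40.4 = 0.107 mA.

I_D = 0.107 mA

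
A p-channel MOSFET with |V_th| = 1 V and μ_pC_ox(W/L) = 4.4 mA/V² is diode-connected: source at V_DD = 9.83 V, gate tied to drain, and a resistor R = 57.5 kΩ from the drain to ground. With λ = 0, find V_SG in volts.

With gate tied to drain, V_SG = V_SD ≥ V_SG − |V_th|, so the device is in saturation.
KCL at the drain: ½ k_p (V_SG − |V_th|)² = (V_DD − V_SG)/R.
Let x = V_SG − 1. Then 127 x² + x − 8.83 = 0, giving x = 0.26 V (positive root), so V_SG = 1.26 V.
I_D = (V_DD − V_SG)/R = (9.83 − 1.26) / 57.5 = 0.149 mA.

V_SG = 1.26 V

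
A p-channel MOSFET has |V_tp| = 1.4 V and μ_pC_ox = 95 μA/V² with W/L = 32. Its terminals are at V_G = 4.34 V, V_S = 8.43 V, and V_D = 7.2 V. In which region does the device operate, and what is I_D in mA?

Triode; I_D = 7.76 mA

V_SG = V_S − V_G = 8.43 − 4.34 = 4.09 V; V_SD = V_S − V_D = 8.43 − 7.2 = 1.23 V.
k_p = μ_pC_ox · (W/L) = 3.04 mA/V².
V_ov = V_SG − |V_tp| = 4.09 − 1.4 = 2.69 V.
Since V_SD = 1.23 V < V_ov = 2.69 V, the device is in the triode region.
I_D = k_p [V_ov · V_SD − ½ V_SD²] = 3.04 × [2.69 × 1.23 − 0.5 × 1.23²] = 7.76 mA.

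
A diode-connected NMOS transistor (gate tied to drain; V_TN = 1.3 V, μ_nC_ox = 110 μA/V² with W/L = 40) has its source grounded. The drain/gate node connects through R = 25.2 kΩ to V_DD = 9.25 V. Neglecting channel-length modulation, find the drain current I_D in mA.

With gate tied to drain, V_GS = V_DS ≥ V_GS − V_TN, so the device is in saturation.
k_n = μ_nC_ox · (W/L) = 4.4 mA/V².
KCL at the drain: ½ k_n (V_GS − V_TN)² = (V_DD − V_GS)/R.
Let x = V_GS − 1.3. Then 55.4 x² + x − 7.95 = 0, giving x = 0.37 V (positive root), so V_GS = 1.67 V.
I_D = (V_DD − V_GS)/R = (9.25 − 1.67) / 25.2 = 0.301 mA.

I_D = 0.301 mA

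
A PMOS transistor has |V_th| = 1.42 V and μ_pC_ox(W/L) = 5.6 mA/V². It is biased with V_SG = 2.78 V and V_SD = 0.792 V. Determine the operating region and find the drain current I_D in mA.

Triode; I_D = 4.28 mA

V_ov = V_SG − |V_th| = 2.78 − 1.42 = 1.36 V.
Since V_SD = 0.792 V < V_ov = 1.36 V, the device is in the triode region.
I_D = k_p [V_ov · V_SD − ½ V_SD²] = 5.6 × [1.36 × 0.792 − 0.5 × 0.792²] = 4.28 mA.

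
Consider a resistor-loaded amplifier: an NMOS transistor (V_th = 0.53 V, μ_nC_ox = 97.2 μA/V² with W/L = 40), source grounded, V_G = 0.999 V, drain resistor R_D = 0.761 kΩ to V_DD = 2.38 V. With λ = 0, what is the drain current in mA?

V_GS = V_G = 0.999 V, so V_ov = 0.999 − 0.53 = 0.469 V.
k_n = μ_nC_ox · (W/L) = 3.888 mA/V².
Assume saturation: I_D = ½ k_n V_ov² = 0.5 × 3.888 × 0.469² = 0.428 mA, giving V_DS = V_DD − I_D R_D = 2.38 − 0.428 × 0.761 = 2.05 V.
V_DS = 2.05 V ≥ V_ov = 0.469 V, confirming saturation.

I_D = 0.428 mA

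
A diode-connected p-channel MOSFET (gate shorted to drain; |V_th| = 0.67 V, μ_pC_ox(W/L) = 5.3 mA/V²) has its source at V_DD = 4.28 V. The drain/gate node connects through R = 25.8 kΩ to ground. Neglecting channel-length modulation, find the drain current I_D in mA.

I_D = 0.131 mA

With gate tied to drain, V_SG = V_SD ≥ V_SG − |V_th|, so the device is in saturation.
KCL at the drain: ½ k_p (V_SG − |V_th|)² = (V_DD − V_SG)/R.
Let x = V_SG − 0.67. Then 68.4 x² + x − 3.61 = 0, giving x = 0.223 V (positive root), so V_SG = 0.893 V.
I_D = (V_DD − V_SG)/R = (4.28 − 0.893) / 25.8 = 0.131 mA.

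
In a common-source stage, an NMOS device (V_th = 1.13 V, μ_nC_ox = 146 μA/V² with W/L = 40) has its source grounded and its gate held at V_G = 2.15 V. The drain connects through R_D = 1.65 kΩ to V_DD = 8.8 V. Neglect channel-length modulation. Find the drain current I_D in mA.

V_GS = V_G = 2.15 V, so V_ov = 2.15 − 1.13 = 1.02 V.
k_n = μ_nC_ox · (W/L) = 5.84 mA/V².
Assume saturation: I_D = ½ k_n V_ov² = 0.5 × 5.84 × 1.02² = 3.04 mA, giving V_DS = V_DD − I_D R_D = 8.8 − 3.04 × 1.65 = 3.79 V.
V_DS = 3.79 V ≥ V_ov = 1.02 V, confirming saturation.

I_D = 3.04 mA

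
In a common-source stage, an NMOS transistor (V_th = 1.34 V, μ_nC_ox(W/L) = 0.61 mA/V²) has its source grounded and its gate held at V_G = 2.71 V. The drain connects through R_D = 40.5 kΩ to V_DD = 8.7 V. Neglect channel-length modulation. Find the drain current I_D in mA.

V_GS = V_G = 2.71 V, so V_ov = 2.71 − 1.34 = 1.37 V.
Assume saturation: I_D = ½ k_n V_ov² = 0.5 × 0.61 × 1.37² = 0.572 mA, giving V_DS = V_DD − I_D R_D = 8.7 − 0.572 × 40.5 = -14.5 V.
But -14.5 V < V_ov = 1.37 V, so the device is actually in triode.
In triode I_D = k_n[V_ov V_DS − ½ V_DS²] and I_D = (V_DD − V_DS)/R_D. Equating: 12.4 V_DS² − 34.85 V_DS + 8.7 = 0, giving V_DS = 0.277 V (the root below V_ov).
I_D = (8.7 − 0.277) / 40.5 = 0.208 mA.

I_D = 0.208 mA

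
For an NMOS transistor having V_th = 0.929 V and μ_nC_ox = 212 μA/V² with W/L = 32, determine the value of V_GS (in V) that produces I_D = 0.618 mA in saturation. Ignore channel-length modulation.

k_n = μ_nC_ox · (W/L) = 6.784 mA/V².
In saturation I_D = ½ k_n (V_GS − V_th)², so V_GS − V_th = √(2 I_D / k_n) = √(2 × 0.618 / 6.784) = 0.427 V.
V_GS = 0.929 + 0.427 = 1.36 V.

V_GS = 1.36 V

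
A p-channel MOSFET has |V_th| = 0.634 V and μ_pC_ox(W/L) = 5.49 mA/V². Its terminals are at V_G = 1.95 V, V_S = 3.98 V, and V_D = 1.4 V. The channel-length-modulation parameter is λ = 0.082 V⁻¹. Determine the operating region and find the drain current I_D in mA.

V_SG = V_S − V_G = 3.98 − 1.95 = 2.03 V; V_SD = V_S − V_D = 3.98 − 1.4 = 2.58 V.
V_ov = V_SG − |V_th| = 2.03 − 0.634 = 1.4 V.
Since V_SD = 2.58 V ≥ V_ov = 1.4 V, the device is in saturation.
I_D = ½ k_p V_ov² (1 + λ V_SD) = 0.5 × 5.49 × 1.4² × (1 + 0.082 × 2.58) = 6.48 mA.

Saturation; I_D = 6.48 mA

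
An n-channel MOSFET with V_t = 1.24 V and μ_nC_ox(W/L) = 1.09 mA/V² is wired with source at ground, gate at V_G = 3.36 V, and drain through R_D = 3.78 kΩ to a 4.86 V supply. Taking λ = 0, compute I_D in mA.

I_D = 1.14 mA

V_GS = V_G = 3.36 V, so V_ov = 3.36 − 1.24 = 2.12 V.
Assume saturation: I_D = ½ k_n V_ov² = 0.5 × 1.09 × 2.12² = 2.45 mA, giving V_DS = V_DD − I_D R_D = 4.86 − 2.45 × 3.78 = -4.4 V.
But -4.4 V < V_ov = 2.12 V, so the device is actually in triode.
In triode I_D = k_n[V_ov V_DS − ½ V_DS²] and I_D = (V_DD − V_DS)/R_D. Equating: 2.06 V_DS² − 9.735 V_DS + 4.86 = 0, giving V_DS = 0.567 V (the root below V_ov).
I_D = (4.86 − 0.567) / 3.78 = 1.14 mA.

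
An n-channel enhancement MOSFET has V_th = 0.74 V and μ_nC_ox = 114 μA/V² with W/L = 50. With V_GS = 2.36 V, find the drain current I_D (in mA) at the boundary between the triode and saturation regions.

At the boundary V_DS = V_ov = V_GS − V_th = 2.36 − 0.74 = 1.62 V.
k_n = μ_nC_ox · (W/L) = 5.7 mA/V².
I_D = ½ k_n V_ov² = 0.5 × 5.7 × 1.62² = 7.48 mA.

I_D = 7.48 mA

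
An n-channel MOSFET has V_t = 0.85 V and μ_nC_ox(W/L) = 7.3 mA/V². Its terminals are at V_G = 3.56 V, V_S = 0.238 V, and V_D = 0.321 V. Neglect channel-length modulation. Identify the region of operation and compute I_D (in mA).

Triode; I_D = 1.47 mA

V_GS = V_G − V_S = 3.56 − 0.238 = 3.32 V; V_DS = V_D − V_S = 0.321 − 0.238 = 0.083 V.
V_ov = V_GS − V_t = 3.32 − 0.85 = 2.47 V.
Since V_DS = 0.083 V < V_ov = 2.47 V, the device is in the triode region.
I_D = k_n [V_ov · V_DS − ½ V_DS²] = 7.3 × [2.47 × 0.083 − 0.5 × 0.083²] = 1.47 mA.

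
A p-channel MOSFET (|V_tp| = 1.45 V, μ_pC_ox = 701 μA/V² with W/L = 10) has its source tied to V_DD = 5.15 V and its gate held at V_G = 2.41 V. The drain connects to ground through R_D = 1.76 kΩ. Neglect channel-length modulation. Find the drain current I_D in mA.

I_D = 2.73 mA

V_SG = V_DD − V_G = 5.15 − 2.41 = 2.74 V, so V_ov = 2.74 − 1.45 = 1.29 V.
k_p = μ_pC_ox · (W/L) = 7.01 mA/V².
Assume saturation: I_D = ½ k_p V_ov² = 0.5 × 7.01 × 1.29² = 5.83 mA, giving V_SD = V_DD − I_D R_D = 5.15 − 5.83 × 1.76 = -5.12 V.
But -5.12 V < V_ov = 1.29 V, so the device is actually in triode.
In triode I_D = k_p[V_ov V_SD − ½ V_SD²] and I_D = (V_DD − V_SD)/R_D. Equating: 6.17 V_SD² − 16.92 V_SD + 5.15 = 0, giving V_SD = 0.349 V (the root below V_ov).
I_D = (5.15 − 0.349) / 1.76 = 2.73 mA.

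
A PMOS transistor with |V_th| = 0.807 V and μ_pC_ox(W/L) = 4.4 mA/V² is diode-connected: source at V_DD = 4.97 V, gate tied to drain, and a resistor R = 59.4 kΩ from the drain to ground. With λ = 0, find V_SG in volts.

With gate tied to drain, V_SG = V_SD ≥ V_SG − |V_th|, so the device is in saturation.
KCL at the drain: ½ k_p (V_SG − |V_th|)² = (V_DD − V_SG)/R.
Let x = V_SG − 0.807. Then 131 x² + x − 4.163 = 0, giving x = 0.175 V (positive root), so V_SG = 0.982 V.
I_D = (V_DD − V_SG)/R = (4.97 − 0.982) / 59.4 = 0.0671 mA.

V_SG = 0.982 V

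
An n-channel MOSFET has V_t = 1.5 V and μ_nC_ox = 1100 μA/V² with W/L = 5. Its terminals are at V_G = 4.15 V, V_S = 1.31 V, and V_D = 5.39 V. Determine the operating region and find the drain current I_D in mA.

V_GS = V_G − V_S = 4.15 − 1.31 = 2.84 V; V_DS = V_D − V_S = 5.39 − 1.31 = 4.08 V.
k_n = μ_nC_ox · (W/L) = 5.5 mA/V².
V_ov = V_GS − V_t = 2.84 − 1.5 = 1.34 V.
Since V_DS = 4.08 V ≥ V_ov = 1.34 V, the device is in saturation.
I_D = ½ k_n V_ov² = 0.5 × 5.5 × 1.34² = 4.94 mA.

Saturation; I_D = 4.94 mA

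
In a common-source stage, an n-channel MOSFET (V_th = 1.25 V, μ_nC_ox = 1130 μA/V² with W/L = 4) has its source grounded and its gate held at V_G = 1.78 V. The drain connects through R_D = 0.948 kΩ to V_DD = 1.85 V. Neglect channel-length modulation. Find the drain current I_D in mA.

V_GS = V_G = 1.78 V, so V_ov = 1.78 − 1.25 = 0.53 V.
k_n = μ_nC_ox · (W/L) = 4.52 mA/V².
Assume saturation: I_D = ½ k_n V_ov² = 0.5 × 4.52 × 0.53² = 0.635 mA, giving V_DS = V_DD − I_D R_D = 1.85 − 0.635 × 0.948 = 1.25 V.
V_DS = 1.25 V ≥ V_ov = 0.53 V, confirming saturation.

I_D = 0.635 mA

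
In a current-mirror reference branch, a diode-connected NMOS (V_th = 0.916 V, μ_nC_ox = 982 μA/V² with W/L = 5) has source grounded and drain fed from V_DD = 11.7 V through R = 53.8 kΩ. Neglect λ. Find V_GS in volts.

V_GS = 1.20 V

With gate tied to drain, V_GS = V_DS ≥ V_GS − V_th, so the device is in saturation.
k_n = μ_nC_ox · (W/L) = 4.91 mA/V².
KCL at the drain: ½ k_n (V_GS − V_th)² = (V_DD − V_GS)/R.
Let x = V_GS − 0.916. Then 132 x² + x − 10.78 = 0, giving x = 0.282 V (positive root), so V_GS = 1.2 V.
I_D = (V_DD − V_GS)/R = (11.7 − 1.2) / 53.8 = 0.195 mA.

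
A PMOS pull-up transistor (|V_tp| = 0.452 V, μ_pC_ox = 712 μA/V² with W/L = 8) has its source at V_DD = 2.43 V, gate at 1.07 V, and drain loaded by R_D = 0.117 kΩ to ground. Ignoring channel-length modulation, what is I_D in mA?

V_SG = V_DD − V_G = 2.43 − 1.07 = 1.36 V, so V_ov = 1.36 − 0.452 = 0.908 V.
k_p = μ_pC_ox · (W/L) = 5.696 mA/V².
Assume saturation: I_D = ½ k_p V_ov² = 0.5 × 5.696 × 0.908² = 2.35 mA, giving V_SD = V_DD − I_D R_D = 2.43 − 2.35 × 0.117 = 2.16 V.
V_SD = 2.16 V ≥ V_ov = 0.908 V, confirming saturation.

I_D = 2.35 mA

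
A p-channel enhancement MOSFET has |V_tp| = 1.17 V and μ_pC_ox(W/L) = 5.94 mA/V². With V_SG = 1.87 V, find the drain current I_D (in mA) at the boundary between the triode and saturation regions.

I_D = 1.46 mA

At the boundary V_SD = V_ov = V_SG − |V_tp| = 1.87 − 1.17 = 0.7 V.
I_D = ½ k_p V_ov² = 0.5 × 5.94 × 0.7² = 1.46 mA.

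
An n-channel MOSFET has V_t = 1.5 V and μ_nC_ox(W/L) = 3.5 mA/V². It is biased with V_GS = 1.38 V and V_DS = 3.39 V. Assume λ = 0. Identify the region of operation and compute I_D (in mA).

Cutoff; I_D = 0 mA

V_GS = 1.38 V < V_t = 1.5 V, so the transistor is in cutoff.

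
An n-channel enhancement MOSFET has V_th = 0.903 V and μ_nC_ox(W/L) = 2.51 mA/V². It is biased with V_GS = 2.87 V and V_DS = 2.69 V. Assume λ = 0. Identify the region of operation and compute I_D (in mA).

Saturation; I_D = 4.86 mA

V_ov = V_GS − V_th = 2.87 − 0.903 = 1.97 V.
Since V_DS = 2.69 V ≥ V_ov = 1.97 V, the device is in saturation.
I_D = ½ k_n V_ov² = 0.5 × 2.51 × 1.97² = 4.86 mA.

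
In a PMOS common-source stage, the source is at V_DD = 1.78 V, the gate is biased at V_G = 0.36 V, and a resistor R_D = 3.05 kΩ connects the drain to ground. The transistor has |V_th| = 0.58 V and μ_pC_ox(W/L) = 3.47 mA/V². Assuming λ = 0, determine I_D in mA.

I_D = 0.517 mA

V_SG = V_DD − V_G = 1.78 − 0.36 = 1.42 V, so V_ov = 1.42 − 0.58 = 0.84 V.
Assume saturation: I_D = ½ k_p V_ov² = 0.5 × 3.47 × 0.84² = 1.22 mA, giving V_SD = V_DD − I_D R_D = 1.78 − 1.22 × 3.05 = -1.95 V.
But -1.95 V < V_ov = 0.84 V, so the device is actually in triode.
In triode I_D = k_p[V_ov V_SD − ½ V_SD²] and I_D = (V_DD − V_SD)/R_D. Equating: 5.29 V_SD² − 9.89 V_SD + 1.78 = 0, giving V_SD = 0.202 V (the root below V_ov).
I_D = (1.78 − 0.202) / 3.05 = 0.517 mA.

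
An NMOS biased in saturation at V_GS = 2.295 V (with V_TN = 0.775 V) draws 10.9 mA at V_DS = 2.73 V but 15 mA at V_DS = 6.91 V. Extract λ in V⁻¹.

λ = 0.119 V⁻¹

With V_GS fixed, I_D ∝ (1 + λ V_DS) in saturation, so I_D2/I_D1 = (1 + λ V_DS2)/(1 + λ V_DS1).
15/10.9 = 1.376 = (1 + 6.91 λ)/(1 + 2.73 λ).
Solving: λ (I_D1 V_DS2 − I_D2 V_DS1) = I_D2 − I_D1, so λ = (15 − 10.9) / (10.9 × 6.91 − 15 × 2.73) = 4.1 / 34.4 = 0.119 V⁻¹.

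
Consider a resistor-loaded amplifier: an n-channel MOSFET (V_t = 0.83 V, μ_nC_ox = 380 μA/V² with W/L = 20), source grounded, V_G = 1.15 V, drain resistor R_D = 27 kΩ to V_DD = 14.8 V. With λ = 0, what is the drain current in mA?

I_D = 0.389 mA

V_GS = V_G = 1.15 V, so V_ov = 1.15 − 0.83 = 0.32 V.
k_n = μ_nC_ox · (W/L) = 7.6 mA/V².
Assume saturation: I_D = ½ k_n V_ov² = 0.5 × 7.6 × 0.32² = 0.389 mA, giving V_DS = V_DD − I_D R_D = 14.8 − 0.389 × 27 = 4.29 V.
V_DS = 4.29 V ≥ V_ov = 0.32 V, confirming saturation.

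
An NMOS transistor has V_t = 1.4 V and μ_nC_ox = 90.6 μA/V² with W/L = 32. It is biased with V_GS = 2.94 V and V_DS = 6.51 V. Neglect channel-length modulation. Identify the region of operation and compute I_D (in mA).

k_n = μ_nC_ox · (W/L) = 2.899 mA/V².
V_ov = V_GS − V_t = 2.94 − 1.4 = 1.54 V.
Since V_DS = 6.51 V ≥ V_ov = 1.54 V, the device is in saturation.
I_D = ½ k_n V_ov² = 0.5 × 2.899 × 1.54² = 3.44 mA.

Saturation; I_D = 3.44 mA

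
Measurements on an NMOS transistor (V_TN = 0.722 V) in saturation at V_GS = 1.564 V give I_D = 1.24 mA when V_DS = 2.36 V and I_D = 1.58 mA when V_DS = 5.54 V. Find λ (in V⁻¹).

With V_GS fixed, I_D ∝ (1 + λ V_DS) in saturation, so I_D2/I_D1 = (1 + λ V_DS2)/(1 + λ V_DS1).
1.58/1.24 = 1.274 = (1 + 5.54 λ)/(1 + 2.36 λ).
Solving: λ (I_D1 V_DS2 − I_D2 V_DS1) = I_D2 − I_D1, so λ = (1.58 − 1.24) / (1.24 × 5.54 − 1.58 × 2.36) = 0.34 / 3.14 = 0.108 V⁻¹.

λ = 0.108 V⁻¹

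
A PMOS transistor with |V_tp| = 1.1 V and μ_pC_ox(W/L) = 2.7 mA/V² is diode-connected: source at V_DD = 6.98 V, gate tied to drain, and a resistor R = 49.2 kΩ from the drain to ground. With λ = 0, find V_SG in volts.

With gate tied to drain, V_SG = V_SD ≥ V_SG − |V_tp|, so the device is in saturation.
KCL at the drain: ½ k_p (V_SG − |V_tp|)² = (V_DD − V_SG)/R.
Let x = V_SG − 1.1. Then 66.4 x² + x − 5.88 = 0, giving x = 0.29 V (positive root), so V_SG = 1.39 V.
I_D = (V_DD − V_SG)/R = (6.98 − 1.39) / 49.2 = 0.114 mA.

V_SG = 1.39 V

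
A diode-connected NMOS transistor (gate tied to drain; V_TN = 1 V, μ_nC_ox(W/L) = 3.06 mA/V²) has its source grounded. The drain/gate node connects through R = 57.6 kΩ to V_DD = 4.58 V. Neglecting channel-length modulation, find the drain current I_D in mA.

I_D = 0.0588 mA

With gate tied to drain, V_GS = V_DS ≥ V_GS − V_TN, so the device is in saturation.
KCL at the drain: ½ k_n (V_GS − V_TN)² = (V_DD − V_GS)/R.
Let x = V_GS − 1. Then 88.1 x² + x − 3.58 = 0, giving x = 0.196 V (positive root), so V_GS = 1.2 V.
I_D = (V_DD − V_GS)/R = (4.58 − 1.2) / 57.6 = 0.0588 mA.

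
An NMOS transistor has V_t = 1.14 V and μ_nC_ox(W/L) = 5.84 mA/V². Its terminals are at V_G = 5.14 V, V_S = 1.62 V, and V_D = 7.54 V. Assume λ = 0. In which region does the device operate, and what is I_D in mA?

Saturation; I_D = 16.5 mA

V_GS = V_G − V_S = 5.14 − 1.62 = 3.52 V; V_DS = V_D − V_S = 7.54 − 1.62 = 5.92 V.
V_ov = V_GS − V_t = 3.52 − 1.14 = 2.38 V.
Since V_DS = 5.92 V ≥ V_ov = 2.38 V, the device is in saturation.
I_D = ½ k_n V_ov² = 0.5 × 5.84 × 2.38² = 16.5 mA.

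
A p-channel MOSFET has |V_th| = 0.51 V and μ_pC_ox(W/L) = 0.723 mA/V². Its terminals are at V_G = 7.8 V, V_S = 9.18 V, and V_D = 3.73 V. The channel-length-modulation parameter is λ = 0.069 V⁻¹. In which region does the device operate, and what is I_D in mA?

V_SG = V_S − V_G = 9.18 − 7.8 = 1.38 V; V_SD = V_S − V_D = 9.18 − 3.73 = 5.45 V.
V_ov = V_SG − |V_th| = 1.38 − 0.51 = 0.87 V.
Since V_SD = 5.45 V ≥ V_ov = 0.87 V, the device is in saturation.
I_D = ½ k_p V_ov² (1 + λ V_SD) = 0.5 × 0.723 × 0.87² × (1 + 0.069 × 5.45) = 0.377 mA.

Saturation; I_D = 0.377 mA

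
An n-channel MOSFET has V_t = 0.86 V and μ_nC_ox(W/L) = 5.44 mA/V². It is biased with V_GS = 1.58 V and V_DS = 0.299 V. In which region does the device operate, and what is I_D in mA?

V_ov = V_GS − V_t = 1.58 − 0.86 = 0.72 V.
Since V_DS = 0.299 V < V_ov = 0.72 V, the device is in the triode region.
I_D = k_n [V_ov · V_DS − ½ V_DS²] = 5.44 × [0.72 × 0.299 − 0.5 × 0.299²] = 0.928 mA.

Triode; I_D = 0.928 mA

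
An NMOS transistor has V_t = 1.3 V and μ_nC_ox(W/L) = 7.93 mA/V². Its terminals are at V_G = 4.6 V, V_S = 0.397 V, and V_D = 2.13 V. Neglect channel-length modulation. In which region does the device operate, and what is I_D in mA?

Triode; I_D = 28.0 mA

V_GS = V_G − V_S = 4.6 − 0.397 = 4.2 V; V_DS = V_D − V_S = 2.13 − 0.397 = 1.73 V.
V_ov = V_GS − V_t = 4.2 − 1.3 = 2.9 V.
Since V_DS = 1.73 V < V_ov = 2.9 V, the device is in the triode region.
I_D = k_n [V_ov · V_DS − ½ V_DS²] = 7.93 × [2.9 × 1.73 − 0.5 × 1.73²] = 28 mA.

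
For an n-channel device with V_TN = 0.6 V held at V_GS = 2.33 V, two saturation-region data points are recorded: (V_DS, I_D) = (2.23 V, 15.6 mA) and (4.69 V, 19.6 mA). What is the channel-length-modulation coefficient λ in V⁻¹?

λ = 0.136 V⁻¹

With V_GS fixed, I_D ∝ (1 + λ V_DS) in saturation, so I_D2/I_D1 = (1 + λ V_DS2)/(1 + λ V_DS1).
19.6/15.6 = 1.256 = (1 + 4.69 λ)/(1 + 2.23 λ).
Solving: λ (I_D1 V_DS2 − I_D2 V_DS1) = I_D2 − I_D1, so λ = (19.6 − 15.6) / (15.6 × 4.69 − 19.6 × 2.23) = 4 / 29.5 = 0.136 V⁻¹.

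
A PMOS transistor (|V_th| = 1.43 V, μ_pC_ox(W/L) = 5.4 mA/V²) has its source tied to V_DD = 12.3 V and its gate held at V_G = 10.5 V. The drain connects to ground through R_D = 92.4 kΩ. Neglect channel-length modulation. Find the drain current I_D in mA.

V_SG = V_DD − V_G = 12.3 − 10.5 = 1.8 V, so V_ov = 1.8 − 1.43 = 0.37 V.
Assume saturation: I_D = ½ k_p V_ov² = 0.5 × 5.4 × 0.37² = 0.37 mA, giving V_SD = V_DD − I_D R_D = 12.3 − 0.37 × 92.4 = -21.9 V.
But -21.9 V < V_ov = 0.37 V, so the device is actually in triode.
In triode I_D = k_p[V_ov V_SD − ½ V_SD²] and I_D = (V_DD − V_SD)/R_D. Equating: 249 V_SD² − 185.6 V_SD + 12.3 = 0, giving V_SD = 0.0735 V (the root below V_ov).
I_D = (12.3 − 0.0735) / 92.4 = 0.132 mA.

I_D = 0.132 mA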